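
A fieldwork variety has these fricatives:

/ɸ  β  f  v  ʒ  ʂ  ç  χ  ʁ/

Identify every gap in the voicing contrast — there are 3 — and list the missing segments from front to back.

place of articulation  voiceless  voiced  
bilabial          ɸ         β       
labiodental       f         v       
postalveolar      —         ʒ       
retroflex         ʂ         —       
palatal           ç         —       
uvular            χ         ʁ       
Gaps, from front to back: postalveolar lacks voiceless (/ʃ/); retroflex lacks voiced (/ʐ/); palatal lacks voiced (/ʝ/).

/ʃ/, /ʐ/, /ʝ/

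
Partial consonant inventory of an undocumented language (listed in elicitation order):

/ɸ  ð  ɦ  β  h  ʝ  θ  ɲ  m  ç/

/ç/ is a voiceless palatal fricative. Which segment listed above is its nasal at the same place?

/ɲ/

The nasal at the same place is a palatal nasal — in this inventory, /ɲ/.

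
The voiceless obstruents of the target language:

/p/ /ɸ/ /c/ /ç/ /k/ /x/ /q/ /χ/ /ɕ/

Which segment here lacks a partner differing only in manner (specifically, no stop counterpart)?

/ɕ/

Bilabial: /p/ ~ /ɸ/
Palatal: /c/ ~ /ç/
Velar: /k/ ~ /x/
Uvular: /q/ ~ /χ/
Alveolo-palatal: only /ɕ/ (fricative); no stop partner.
So /ɕ/ is the unpaired segment.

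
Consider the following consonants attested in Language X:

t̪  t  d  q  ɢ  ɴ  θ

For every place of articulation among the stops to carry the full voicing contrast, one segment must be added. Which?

/d̪/

Voiceless: /t̪/ (dental), /t/ (alveolar), /q/ (uvular).
Voiced: /d/ (alveolar), /ɢ/ (uvular).
The dental row has no voiced member, so the gap is the voiced dental stop /d̪/.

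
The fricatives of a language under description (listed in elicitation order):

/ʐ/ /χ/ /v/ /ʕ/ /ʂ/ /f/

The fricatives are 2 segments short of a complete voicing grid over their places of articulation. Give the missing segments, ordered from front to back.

/ʁ/, /ħ/

Voiceless: /f/ (labiodental), /ʂ/ (retroflex), /χ/ (uvular).
Voiced: /v/ (labiodental), /ʐ/ (retroflex), /ʕ/ (pharyngeal).
Gaps, from front to back: uvular lacks voiced (/ʁ/); pharyngeal lacks voiceless (/ħ/).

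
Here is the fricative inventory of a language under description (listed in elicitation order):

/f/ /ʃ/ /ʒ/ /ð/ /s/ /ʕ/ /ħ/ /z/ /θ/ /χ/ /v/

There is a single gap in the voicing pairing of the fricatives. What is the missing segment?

/ʁ/

labiodental: voiceless /f/, voiced /v/.
dental: voiceless /θ/, voiced /ð/.
alveolar: voiceless /s/, voiced /z/.
postalveolar: voiceless /ʃ/, voiced /ʒ/.
uvular: voiceless /χ/, voiced —.
pharyngeal: voiceless /ħ/, voiced /ʕ/.
The uvular row has no voiced member, so the gap is the voiced uvular fricative /ʁ/.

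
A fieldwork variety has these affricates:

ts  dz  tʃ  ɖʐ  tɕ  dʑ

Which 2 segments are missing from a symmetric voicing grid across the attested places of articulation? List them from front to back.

alveolar: voiceless /ts/, voiced /dz/.
postalveolar: voiceless /tʃ/, voiced —.
retroflex: voiceless —, voiced /ɖʐ/.
alveolo-palatal: voiceless /tɕ/, voiced /dʑ/.
Gaps, from front to back: postalveolar lacks voiced (/dʒ/); retroflex lacks voiceless (/ʈʂ/).

/dʒ/, /ʈʂ/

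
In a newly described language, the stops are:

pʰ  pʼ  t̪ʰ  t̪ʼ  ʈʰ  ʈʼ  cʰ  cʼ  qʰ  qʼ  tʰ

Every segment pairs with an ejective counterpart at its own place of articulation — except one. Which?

Bilabial: /pʰ/ ~ /pʼ/
Dental: /t̪ʰ/ ~ /t̪ʼ/
Retroflex: /ʈʰ/ ~ /ʈʼ/
Palatal: /cʰ/ ~ /cʼ/
Uvular: /qʰ/ ~ /qʼ/
Alveolar: only /tʰ/ (aspirated); no ejective partner.
So /tʰ/ is the unpaired segment.

/tʰ/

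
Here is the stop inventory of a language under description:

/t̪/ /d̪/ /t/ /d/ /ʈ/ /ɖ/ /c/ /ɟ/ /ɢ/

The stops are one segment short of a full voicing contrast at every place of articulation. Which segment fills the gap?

/q/

dental: voiceless /t̪/, voiced /d̪/.
alveolar: voiceless /t/, voiced /d/.
retroflex: voiceless /ʈ/, voiced /ɖ/.
palatal: voiceless /c/, voiced /ɟ/.
uvular: voiceless —, voiced /ɢ/.
The uvular row has no voiceless member, so the gap is the voiceless uvular stop /q/.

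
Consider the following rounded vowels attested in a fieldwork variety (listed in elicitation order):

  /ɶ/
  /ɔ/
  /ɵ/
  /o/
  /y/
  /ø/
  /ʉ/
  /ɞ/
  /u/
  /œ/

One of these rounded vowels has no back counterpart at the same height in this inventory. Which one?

High: /y/ ~ /ʉ/ ~ /u/
High-mid: /ø/ ~ /ɵ/ ~ /o/
Low-mid: /œ/ ~ /ɞ/ ~ /ɔ/
Low: only /ɶ/ (front); no back partner.
So /ɶ/ is the unpaired segment.

/ɶ/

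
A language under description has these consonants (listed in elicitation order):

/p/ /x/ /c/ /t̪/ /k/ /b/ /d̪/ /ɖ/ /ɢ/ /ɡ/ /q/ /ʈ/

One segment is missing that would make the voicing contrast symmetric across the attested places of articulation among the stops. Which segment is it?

/ɟ/

Voiceless: /p/ (bilabial), /t̪/ (dental), /ʈ/ (retroflex), /c/ (palatal), /k/ (velar), /q/ (uvular).
Voiced: /b/ (bilabial), /d̪/ (dental), /ɖ/ (retroflex), /ɡ/ (velar), /ɢ/ (uvular).
The palatal row has no voiced member, so the gap is the voiced palatal stop /ɟ/.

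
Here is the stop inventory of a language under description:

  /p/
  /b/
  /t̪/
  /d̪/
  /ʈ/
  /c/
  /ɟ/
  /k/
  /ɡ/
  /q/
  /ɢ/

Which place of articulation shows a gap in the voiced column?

place of articulation  voiceless  voiced  
bilabial          p         b       
dental            t̪        d̪      
retroflex         ʈ         —       
palatal           c         ɟ       
velar             k         ɡ       
uvular            q         ɢ       
Every place of articulation has a voiced member except retroflex, where /ɖ/ would be expected.

retroflex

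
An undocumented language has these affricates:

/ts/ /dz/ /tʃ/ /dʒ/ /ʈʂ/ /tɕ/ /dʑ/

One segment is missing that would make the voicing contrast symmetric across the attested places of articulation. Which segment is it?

/ɖʐ/

Voiceless: /ts/ (alveolar), /tʃ/ (postalveolar), /ʈʂ/ (retroflex), /tɕ/ (alveolo-palatal).
Voiced: /dz/ (alveolar), /dʒ/ (postalveolar), /dʑ/ (alveolo-palatal).
The retroflex row has no voiced member, so the gap is the voiced retroflex affricate /ɖʐ/.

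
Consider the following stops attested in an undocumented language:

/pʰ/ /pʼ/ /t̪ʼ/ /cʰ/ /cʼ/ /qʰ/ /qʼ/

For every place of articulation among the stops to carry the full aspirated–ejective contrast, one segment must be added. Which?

/t̪ʰ/

place of articulation  aspirated  ejective
bilabial          pʰ        pʼ      
dental            —         t̪ʼ     
palatal           cʰ        cʼ      
uvular            qʰ        qʼ      
The dental row has no aspirated member, so the gap is the aspirated dental stop /t̪ʰ/.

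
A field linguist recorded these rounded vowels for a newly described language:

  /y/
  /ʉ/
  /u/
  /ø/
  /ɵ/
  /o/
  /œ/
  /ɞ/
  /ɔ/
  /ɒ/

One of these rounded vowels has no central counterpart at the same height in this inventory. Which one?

/ɒ/

High: /y/ ~ /ʉ/ ~ /u/
High-mid: /ø/ ~ /ɵ/ ~ /o/
Low-mid: /œ/ ~ /ɞ/ ~ /ɔ/
Low: only /ɒ/ (back); no central partner.
So /ɒ/ is the unpaired segment.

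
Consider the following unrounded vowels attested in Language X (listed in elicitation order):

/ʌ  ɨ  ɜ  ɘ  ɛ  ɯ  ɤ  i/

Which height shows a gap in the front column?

high-mid

height            front     central   back    
high              i         ɨ         ɯ       
high-mid          —         ɘ         ɤ       
low-mid           ɛ         ɜ         ʌ       
Every height has a front member except high-mid, where /e/ would be expected.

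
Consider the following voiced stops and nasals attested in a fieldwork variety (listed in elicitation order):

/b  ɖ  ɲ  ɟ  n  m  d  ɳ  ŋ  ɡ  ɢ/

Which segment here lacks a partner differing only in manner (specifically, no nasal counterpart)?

Bilabial: /b/ ~ /m/
Alveolar: /d/ ~ /n/
Retroflex: /ɖ/ ~ /ɳ/
Palatal: /ɟ/ ~ /ɲ/
Velar: /ɡ/ ~ /ŋ/
Uvular: only /ɢ/ (oral stop); no nasal partner.
So /ɢ/ is the unpaired segment.

/ɢ/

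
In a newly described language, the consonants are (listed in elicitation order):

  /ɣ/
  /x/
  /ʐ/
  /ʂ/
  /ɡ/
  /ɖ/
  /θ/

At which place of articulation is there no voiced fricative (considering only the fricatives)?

Voiceless: /θ/ (dental), /ʂ/ (retroflex), /x/ (velar).
Voiced: /ʐ/ (retroflex), /ɣ/ (velar).
Every place of articulation has a voiced member except dental, where /ð/ would be expected.

dental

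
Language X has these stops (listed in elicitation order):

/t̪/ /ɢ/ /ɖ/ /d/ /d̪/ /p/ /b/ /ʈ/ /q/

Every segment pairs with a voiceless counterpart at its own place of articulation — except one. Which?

/d/

Bilabial: /p/ ~ /b/
Dental: /t̪/ ~ /d̪/
Retroflex: /ʈ/ ~ /ɖ/
Uvular: /q/ ~ /ɢ/
Alveolar: only /d/ (voiced); no voiceless partner.
So /d/ is the unpaired segment.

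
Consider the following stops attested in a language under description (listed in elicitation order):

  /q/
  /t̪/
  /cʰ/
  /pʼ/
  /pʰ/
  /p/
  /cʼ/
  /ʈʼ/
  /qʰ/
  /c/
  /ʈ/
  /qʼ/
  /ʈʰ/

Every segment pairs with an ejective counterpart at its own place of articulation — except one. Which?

Bilabial: /p/ ~ /pʰ/ ~ /pʼ/
Retroflex: /ʈ/ ~ /ʈʰ/ ~ /ʈʼ/
Palatal: /c/ ~ /cʰ/ ~ /cʼ/
Uvular: /q/ ~ /qʰ/ ~ /qʼ/
Dental: only /t̪/ (plain); no ejective partner.
So /t̪/ is the unpaired segment.

/t̪/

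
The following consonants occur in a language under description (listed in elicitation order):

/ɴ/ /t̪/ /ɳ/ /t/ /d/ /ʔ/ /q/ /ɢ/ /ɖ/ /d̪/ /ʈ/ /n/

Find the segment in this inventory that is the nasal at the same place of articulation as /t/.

/n/

/t/ is a voiceless alveolar stop.
The nasal at the same place is an alveolar nasal — in this inventory, /n/.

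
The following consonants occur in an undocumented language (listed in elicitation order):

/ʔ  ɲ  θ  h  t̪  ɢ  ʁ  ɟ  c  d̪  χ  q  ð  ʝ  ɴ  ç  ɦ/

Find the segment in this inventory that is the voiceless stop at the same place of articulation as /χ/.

/q/

/χ/ is a voiceless uvular fricative.
The voiceless stop at the same place is a voiceless uvular stop — in this inventory, /q/.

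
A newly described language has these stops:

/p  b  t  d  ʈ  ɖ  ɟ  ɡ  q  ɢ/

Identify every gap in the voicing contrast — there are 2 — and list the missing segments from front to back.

bilabial: voiceless /p/, voiced /b/.
alveolar: voiceless /t/, voiced /d/.
retroflex: voiceless /ʈ/, voiced /ɖ/.
palatal: voiceless —, voiced /ɟ/.
velar: voiceless —, voiced /ɡ/.
uvular: voiceless /q/, voiced /ɢ/.
Gaps, from front to back: palatal lacks voiceless (/c/); velar lacks voiceless (/k/).

/c/, /k/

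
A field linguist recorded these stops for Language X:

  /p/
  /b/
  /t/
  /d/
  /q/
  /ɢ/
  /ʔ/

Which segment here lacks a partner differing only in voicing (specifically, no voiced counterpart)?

/ʔ/

Bilabial: /p/ ~ /b/
Alveolar: /t/ ~ /d/
Uvular: /q/ ~ /ɢ/
Glottal: only /ʔ/ (voiceless); no voiced partner.
So /ʔ/ is the unpaired segment.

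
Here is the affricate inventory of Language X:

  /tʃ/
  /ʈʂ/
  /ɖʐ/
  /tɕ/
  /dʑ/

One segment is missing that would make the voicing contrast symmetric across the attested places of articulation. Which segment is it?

postalveolar: voiceless /tʃ/, voiced —.
retroflex: voiceless /ʈʂ/, voiced /ɖʐ/.
alveolo-palatal: voiceless /tɕ/, voiced /dʑ/.
The postalveolar row has no voiced member, so the gap is the voiced postalveolar affricate /dʒ/.

/dʒ/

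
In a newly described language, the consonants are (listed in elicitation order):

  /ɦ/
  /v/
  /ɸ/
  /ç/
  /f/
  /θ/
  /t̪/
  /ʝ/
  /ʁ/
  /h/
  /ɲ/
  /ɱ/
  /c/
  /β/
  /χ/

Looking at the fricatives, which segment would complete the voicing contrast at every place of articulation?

/ð/

bilabial: voiceless /ɸ/, voiced /β/.
labiodental: voiceless /f/, voiced /v/.
dental: voiceless /θ/, voiced —.
palatal: voiceless /ç/, voiced /ʝ/.
uvular: voiceless /χ/, voiced /ʁ/.
glottal: voiceless /h/, voiced /ɦ/.
The dental row has no voiced member, so the gap is the voiced dental fricative /ð/.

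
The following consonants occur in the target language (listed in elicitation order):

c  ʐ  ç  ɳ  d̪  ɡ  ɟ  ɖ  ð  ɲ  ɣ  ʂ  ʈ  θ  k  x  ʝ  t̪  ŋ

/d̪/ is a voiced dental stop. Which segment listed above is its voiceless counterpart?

The voiceless counterpart is a voiceless dental stop — in this inventory, /t̪/.

/t̪/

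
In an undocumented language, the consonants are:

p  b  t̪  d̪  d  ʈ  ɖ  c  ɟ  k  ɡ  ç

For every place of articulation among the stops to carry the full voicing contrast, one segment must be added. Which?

/t/

Voiceless: /p/ (bilabial), /t̪/ (dental), /ʈ/ (retroflex), /c/ (palatal), /k/ (velar).
Voiced: /b/ (bilabial), /d̪/ (dental), /d/ (alveolar), /ɖ/ (retroflex), /ɟ/ (palatal), /ɡ/ (velar).
The alveolar row has no voiceless member, so the gap is the voiceless alveolar stop /t/.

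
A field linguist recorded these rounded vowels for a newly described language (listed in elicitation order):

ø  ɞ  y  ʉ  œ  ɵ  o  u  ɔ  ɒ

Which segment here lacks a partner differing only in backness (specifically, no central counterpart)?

/ɒ/

High: /y/ ~ /ʉ/ ~ /u/
High-mid: /ø/ ~ /ɵ/ ~ /o/
Low-mid: /œ/ ~ /ɞ/ ~ /ɔ/
Low: only /ɒ/ (back); no central partner.
So /ɒ/ is the unpaired segment.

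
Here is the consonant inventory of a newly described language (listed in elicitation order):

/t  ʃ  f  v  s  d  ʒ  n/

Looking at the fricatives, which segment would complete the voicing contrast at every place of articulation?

/z/

Voiceless: /f/ (labiodental), /s/ (alveolar), /ʃ/ (postalveolar).
Voiced: /v/ (labiodental), /ʒ/ (postalveolar).
The alveolar row has no voiced member, so the gap is the voiced alveolar fricative /z/.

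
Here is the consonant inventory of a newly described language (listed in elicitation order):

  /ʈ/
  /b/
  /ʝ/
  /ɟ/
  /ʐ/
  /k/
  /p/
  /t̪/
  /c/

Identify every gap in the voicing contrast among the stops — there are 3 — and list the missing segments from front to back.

Voiceless: /p/ (bilabial), /t̪/ (dental), /ʈ/ (retroflex), /c/ (palatal), /k/ (velar).
Voiced: /b/ (bilabial), /ɟ/ (palatal).
Gaps, from front to back: dental lacks voiced (/d̪/); retroflex lacks voiced (/ɖ/); velar lacks voiced (/ɡ/).

/d̪/, /ɖ/, /ɡ/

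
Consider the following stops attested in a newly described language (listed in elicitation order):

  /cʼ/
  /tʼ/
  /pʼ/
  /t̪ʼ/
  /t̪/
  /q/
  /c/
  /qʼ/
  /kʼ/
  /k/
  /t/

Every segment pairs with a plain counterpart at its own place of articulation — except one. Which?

Dental: /t̪/ ~ /t̪ʼ/
Alveolar: /t/ ~ /tʼ/
Palatal: /c/ ~ /cʼ/
Velar: /k/ ~ /kʼ/
Uvular: /q/ ~ /qʼ/
Bilabial: only /pʼ/ (ejective); no plain partner.
So /pʼ/ is the unpaired segment.

/pʼ/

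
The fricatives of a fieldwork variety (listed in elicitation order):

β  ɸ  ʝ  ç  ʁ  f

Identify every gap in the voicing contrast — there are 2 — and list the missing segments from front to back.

Voiceless: /ɸ/ (bilabial), /f/ (labiodental), /ç/ (palatal).
Voiced: /β/ (bilabial), /ʝ/ (palatal), /ʁ/ (uvular).
Gaps, from front to back: labiodental lacks voiced (/v/); uvular lacks voiceless (/χ/).

/v/, /χ/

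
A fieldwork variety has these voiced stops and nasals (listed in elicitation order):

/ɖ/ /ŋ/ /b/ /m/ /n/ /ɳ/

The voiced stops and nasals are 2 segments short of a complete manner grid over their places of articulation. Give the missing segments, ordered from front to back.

Oral stop: /b/ (bilabial), /ɖ/ (retroflex).
Nasal: /m/ (bilabial), /n/ (alveolar), /ɳ/ (retroflex), /ŋ/ (velar).
Gaps, from front to back: alveolar lacks oral stop (/d/); velar lacks oral stop (/ɡ/).

/d/, /ɡ/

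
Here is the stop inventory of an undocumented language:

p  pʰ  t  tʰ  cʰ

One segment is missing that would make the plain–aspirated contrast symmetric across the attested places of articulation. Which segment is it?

place of articulation  plain     aspirated
bilabial          p         pʰ      
alveolar          t         tʰ      
palatal           —         cʰ      
The palatal row has no plain member, so the gap is the plain palatal stop /c/.

/c/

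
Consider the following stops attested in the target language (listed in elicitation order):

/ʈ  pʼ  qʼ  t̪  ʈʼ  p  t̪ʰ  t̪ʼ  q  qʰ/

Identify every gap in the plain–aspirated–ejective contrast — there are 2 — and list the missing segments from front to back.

/pʰ/, /ʈʰ/

Plain: /p/ (bilabial), /t̪/ (dental), /ʈ/ (retroflex), /q/ (uvular).
Aspirated: /t̪ʰ/ (dental), /qʰ/ (uvular).
Ejective: /pʼ/ (bilabial), /t̪ʼ/ (dental), /ʈʼ/ (retroflex), /qʼ/ (uvular).
Gaps, from front to back: bilabial lacks aspirated (/pʰ/); retroflex lacks aspirated (/ʈʰ/).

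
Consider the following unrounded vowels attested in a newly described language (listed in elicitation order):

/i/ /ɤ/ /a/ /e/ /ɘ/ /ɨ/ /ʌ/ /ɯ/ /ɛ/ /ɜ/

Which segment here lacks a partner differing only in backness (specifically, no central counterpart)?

High: /i/ ~ /ɨ/ ~ /ɯ/
High-mid: /e/ ~ /ɘ/ ~ /ɤ/
Low-mid: /ɛ/ ~ /ɜ/ ~ /ʌ/
Low: only /a/ (front); no central partner.
So /a/ is the unpaired segment.

/a/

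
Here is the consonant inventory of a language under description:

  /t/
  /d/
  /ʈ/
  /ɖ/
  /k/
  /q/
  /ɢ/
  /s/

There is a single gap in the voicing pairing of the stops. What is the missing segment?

Voiceless: /t/ (alveolar), /ʈ/ (retroflex), /k/ (velar), /q/ (uvular).
Voiced: /d/ (alveolar), /ɖ/ (retroflex), /ɢ/ (uvular).
The velar row has no voiced member, so the gap is the voiced velar stop /ɡ/.

/ɡ/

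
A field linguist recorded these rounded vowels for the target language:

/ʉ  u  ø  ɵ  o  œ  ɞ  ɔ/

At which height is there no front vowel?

high

Front: /ø/ (high-mid), /œ/ (low-mid).
Central: /ʉ/ (high), /ɵ/ (high-mid), /ɞ/ (low-mid).
Back: /u/ (high), /o/ (high-mid), /ɔ/ (low-mid).
Every height has a front member except high, where /y/ would be expected.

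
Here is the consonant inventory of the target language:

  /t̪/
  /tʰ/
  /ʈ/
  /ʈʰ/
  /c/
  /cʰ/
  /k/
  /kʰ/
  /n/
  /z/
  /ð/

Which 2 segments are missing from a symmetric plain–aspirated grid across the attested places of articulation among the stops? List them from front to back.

Plain: /t̪/ (dental), /ʈ/ (retroflex), /c/ (palatal), /k/ (velar).
Aspirated: /tʰ/ (alveolar), /ʈʰ/ (retroflex), /cʰ/ (palatal), /kʰ/ (velar).
Gaps, from front to back: dental lacks aspirated (/t̪ʰ/); alveolar lacks plain (/t/).

/t̪ʰ/, /t/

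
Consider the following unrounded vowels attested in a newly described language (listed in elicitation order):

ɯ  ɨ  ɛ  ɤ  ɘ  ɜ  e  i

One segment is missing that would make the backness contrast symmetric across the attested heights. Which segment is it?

Front: /i/ (high), /e/ (high-mid), /ɛ/ (low-mid).
Central: /ɨ/ (high), /ɘ/ (high-mid), /ɜ/ (low-mid).
Back: /ɯ/ (high), /ɤ/ (high-mid).
The low-mid row has no back member, so the gap is the low-mid back unrounded vowel /ʌ/.

/ʌ/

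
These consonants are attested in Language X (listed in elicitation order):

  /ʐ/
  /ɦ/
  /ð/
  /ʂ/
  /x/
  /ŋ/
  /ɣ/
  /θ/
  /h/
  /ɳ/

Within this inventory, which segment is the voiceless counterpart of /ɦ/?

/h/

/ɦ/ is a voiced glottal fricative.
The voiceless counterpart is a voiceless glottal fricative — in this inventory, /h/.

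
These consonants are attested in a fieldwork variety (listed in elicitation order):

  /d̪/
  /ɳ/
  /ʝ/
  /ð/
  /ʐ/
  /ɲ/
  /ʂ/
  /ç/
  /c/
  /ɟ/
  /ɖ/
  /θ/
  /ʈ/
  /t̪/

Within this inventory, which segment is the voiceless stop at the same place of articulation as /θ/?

/θ/ is a voiceless dental fricative.
The voiceless stop at the same place is a voiceless dental stop — in this inventory, /t̪/.

/t̪/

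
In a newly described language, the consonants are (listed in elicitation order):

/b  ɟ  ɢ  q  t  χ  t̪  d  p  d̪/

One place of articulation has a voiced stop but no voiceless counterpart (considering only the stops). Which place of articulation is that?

palatal

bilabial: voiceless /p/, voiced /b/.
dental: voiceless /t̪/, voiced /d̪/.
alveolar: voiceless /t/, voiced /d/.
palatal: voiceless —, voiced /ɟ/.
uvular: voiceless /q/, voiced /ɢ/.
Every place of articulation has a voiceless member except palatal, where /c/ would be expected.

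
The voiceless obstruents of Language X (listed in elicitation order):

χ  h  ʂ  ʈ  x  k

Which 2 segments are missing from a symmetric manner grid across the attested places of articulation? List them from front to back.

/q/, /ʔ/

place of articulation  stop      fricative
retroflex         ʈ         ʂ       
velar             k         x       
uvular            —         χ       
glottal           —         h       
Gaps, from front to back: uvular lacks stop (/q/); glottal lacks stop (/ʔ/).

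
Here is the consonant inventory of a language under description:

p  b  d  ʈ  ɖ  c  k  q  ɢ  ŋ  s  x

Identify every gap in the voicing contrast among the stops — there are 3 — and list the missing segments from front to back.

bilabial: voiceless /p/, voiced /b/.
alveolar: voiceless —, voiced /d/.
retroflex: voiceless /ʈ/, voiced /ɖ/.
palatal: voiceless /c/, voiced —.
velar: voiceless /k/, voiced —.
uvular: voiceless /q/, voiced /ɢ/.
Gaps, from front to back: alveolar lacks voiceless (/t/); palatal lacks voiced (/ɟ/); velar lacks voiced (/ɡ/).

/t/, /ɟ/, /ɡ/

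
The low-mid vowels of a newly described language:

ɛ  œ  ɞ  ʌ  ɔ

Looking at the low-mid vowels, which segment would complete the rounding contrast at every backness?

/ɜ/

front: unrounded /ɛ/, rounded /œ/.
central: unrounded —, rounded /ɞ/.
back: unrounded /ʌ/, rounded /ɔ/.
The central row has no unrounded member, so the gap is the central unrounded vowel /ɜ/.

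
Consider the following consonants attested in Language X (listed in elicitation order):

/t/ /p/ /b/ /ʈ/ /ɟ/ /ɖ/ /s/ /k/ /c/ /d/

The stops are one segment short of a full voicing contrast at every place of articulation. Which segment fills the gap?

/ɡ/

place of articulation  voiceless  voiced  
bilabial          p         b       
alveolar          t         d       
retroflex         ʈ         ɖ       
palatal           c         ɟ       
velar             k         —       
The velar row has no voiced member, so the gap is the voiced velar stop /ɡ/.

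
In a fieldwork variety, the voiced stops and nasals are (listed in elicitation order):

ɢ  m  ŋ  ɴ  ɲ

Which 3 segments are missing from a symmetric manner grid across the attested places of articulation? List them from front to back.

/b/, /ɟ/, /ɡ/

bilabial: oral stop —, nasal /m/.
palatal: oral stop —, nasal /ɲ/.
velar: oral stop —, nasal /ŋ/.
uvular: oral stop /ɢ/, nasal /ɴ/.
Gaps, from front to back: bilabial lacks oral stop (/b/); palatal lacks oral stop (/ɟ/); velar lacks oral stop (/ɡ/).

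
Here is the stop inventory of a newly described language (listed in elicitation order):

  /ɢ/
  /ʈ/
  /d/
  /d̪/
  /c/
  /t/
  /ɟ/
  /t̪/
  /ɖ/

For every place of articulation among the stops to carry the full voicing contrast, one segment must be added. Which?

dental: voiceless /t̪/, voiced /d̪/.
alveolar: voiceless /t/, voiced /d/.
retroflex: voiceless /ʈ/, voiced /ɖ/.
palatal: voiceless /c/, voiced /ɟ/.
uvular: voiceless —, voiced /ɢ/.
The uvular row has no voiceless member, so the gap is the voiceless uvular stop /q/.

/q/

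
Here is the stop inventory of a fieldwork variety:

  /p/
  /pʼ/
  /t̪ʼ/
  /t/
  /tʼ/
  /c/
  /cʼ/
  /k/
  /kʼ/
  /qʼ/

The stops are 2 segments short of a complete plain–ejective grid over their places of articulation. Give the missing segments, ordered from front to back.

/t̪/, /q/

bilabial: plain /p/, ejective /pʼ/.
dental: plain —, ejective /t̪ʼ/.
alveolar: plain /t/, ejective /tʼ/.
palatal: plain /c/, ejective /cʼ/.
velar: plain /k/, ejective /kʼ/.
uvular: plain —, ejective /qʼ/.
Gaps, from front to back: dental lacks plain (/t̪/); uvular lacks plain (/q/).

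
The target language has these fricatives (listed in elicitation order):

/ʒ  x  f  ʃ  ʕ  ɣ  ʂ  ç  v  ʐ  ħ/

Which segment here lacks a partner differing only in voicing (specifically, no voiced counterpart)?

/ç/

Labiodental: /f/ ~ /v/
Postalveolar: /ʃ/ ~ /ʒ/
Retroflex: /ʂ/ ~ /ʐ/
Velar: /x/ ~ /ɣ/
Pharyngeal: /ħ/ ~ /ʕ/
Palatal: only /ç/ (voiceless); no voiced partner.
So /ç/ is the unpaired segment.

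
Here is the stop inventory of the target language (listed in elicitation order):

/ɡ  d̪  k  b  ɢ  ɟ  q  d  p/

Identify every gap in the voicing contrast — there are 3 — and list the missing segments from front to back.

/t̪/, /t/, /c/

bilabial: voiceless /p/, voiced /b/.
dental: voiceless —, voiced /d̪/.
alveolar: voiceless —, voiced /d/.
palatal: voiceless —, voiced /ɟ/.
velar: voiceless /k/, voiced /ɡ/.
uvular: voiceless /q/, voiced /ɢ/.
Gaps, from front to back: dental lacks voiceless (/t̪/); alveolar lacks voiceless (/t/); palatal lacks voiceless (/c/).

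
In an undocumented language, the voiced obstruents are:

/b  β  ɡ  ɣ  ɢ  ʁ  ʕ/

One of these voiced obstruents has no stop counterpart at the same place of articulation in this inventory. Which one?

Bilabial: /b/ ~ /β/
Velar: /ɡ/ ~ /ɣ/
Uvular: /ɢ/ ~ /ʁ/
Pharyngeal: only /ʕ/ (fricative); no stop partner.
So /ʕ/ is the unpaired segment.

/ʕ/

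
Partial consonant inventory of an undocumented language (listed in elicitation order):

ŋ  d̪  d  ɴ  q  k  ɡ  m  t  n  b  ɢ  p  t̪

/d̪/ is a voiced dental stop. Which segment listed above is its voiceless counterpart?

/t̪/

The voiceless counterpart is a voiceless dental stop — in this inventory, /t̪/.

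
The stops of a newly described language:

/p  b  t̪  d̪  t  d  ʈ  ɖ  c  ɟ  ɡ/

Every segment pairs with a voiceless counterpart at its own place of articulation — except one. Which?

Bilabial: /p/ ~ /b/
Dental: /t̪/ ~ /d̪/
Alveolar: /t/ ~ /d/
Retroflex: /ʈ/ ~ /ɖ/
Palatal: /c/ ~ /ɟ/
Velar: only /ɡ/ (voiced); no voiceless partner.
So /ɡ/ is the unpaired segment.

/ɡ/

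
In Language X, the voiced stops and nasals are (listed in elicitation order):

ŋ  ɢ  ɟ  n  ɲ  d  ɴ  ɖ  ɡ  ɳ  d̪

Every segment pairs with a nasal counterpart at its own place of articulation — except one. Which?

/d̪/

Alveolar: /d/ ~ /n/
Retroflex: /ɖ/ ~ /ɳ/
Palatal: /ɟ/ ~ /ɲ/
Velar: /ɡ/ ~ /ŋ/
Uvular: /ɢ/ ~ /ɴ/
Dental: only /d̪/ (oral stop); no nasal partner.
So /d̪/ is the unpaired segment.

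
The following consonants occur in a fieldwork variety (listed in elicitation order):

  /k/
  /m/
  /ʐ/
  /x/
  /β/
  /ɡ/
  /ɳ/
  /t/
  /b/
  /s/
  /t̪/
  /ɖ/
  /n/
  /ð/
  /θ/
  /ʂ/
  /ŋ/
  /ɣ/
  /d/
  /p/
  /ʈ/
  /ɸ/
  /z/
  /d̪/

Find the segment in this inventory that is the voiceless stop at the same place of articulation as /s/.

/s/ is a voiceless alveolar fricative.
The voiceless stop at the same place is a voiceless alveolar stop — in this inventory, /t/.

/t/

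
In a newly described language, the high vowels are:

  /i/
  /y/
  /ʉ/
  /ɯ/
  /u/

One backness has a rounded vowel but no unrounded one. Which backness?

backness          unrounded  rounded 
front             i         y       
central           —         ʉ       
back              ɯ         u       
Every backness has an unrounded member except central, where /ɨ/ would be expected.

central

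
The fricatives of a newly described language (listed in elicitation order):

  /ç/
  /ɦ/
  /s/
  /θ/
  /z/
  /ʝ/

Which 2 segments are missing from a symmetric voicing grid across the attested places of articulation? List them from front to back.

/ð/, /h/

dental: voiceless /θ/, voiced —.
alveolar: voiceless /s/, voiced /z/.
palatal: voiceless /ç/, voiced /ʝ/.
glottal: voiceless —, voiced /ɦ/.
Gaps, from front to back: dental lacks voiced (/ð/); glottal lacks voiceless (/h/).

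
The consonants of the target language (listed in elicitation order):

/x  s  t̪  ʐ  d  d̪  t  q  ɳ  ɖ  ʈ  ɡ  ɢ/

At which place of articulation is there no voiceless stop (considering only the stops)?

velar

place of articulation  voiceless  voiced  
dental            t̪        d̪      
alveolar          t         d       
retroflex         ʈ         ɖ       
velar             —         ɡ       
uvular            q         ɢ       
Every place of articulation has a voiceless member except velar, where /k/ would be expected.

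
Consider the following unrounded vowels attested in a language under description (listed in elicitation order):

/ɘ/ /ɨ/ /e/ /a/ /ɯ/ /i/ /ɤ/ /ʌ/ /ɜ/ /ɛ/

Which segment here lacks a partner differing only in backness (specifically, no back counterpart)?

/a/

High: /i/ ~ /ɨ/ ~ /ɯ/
High-mid: /e/ ~ /ɘ/ ~ /ɤ/
Low-mid: /ɛ/ ~ /ɜ/ ~ /ʌ/
Low: only /a/ (front); no back partner.
So /a/ is the unpaired segment.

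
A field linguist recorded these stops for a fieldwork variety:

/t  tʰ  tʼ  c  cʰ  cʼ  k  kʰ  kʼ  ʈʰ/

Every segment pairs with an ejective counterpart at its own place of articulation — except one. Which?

/ʈʰ/

Alveolar: /t/ ~ /tʰ/ ~ /tʼ/
Palatal: /c/ ~ /cʰ/ ~ /cʼ/
Velar: /k/ ~ /kʰ/ ~ /kʼ/
Retroflex: only /ʈʰ/ (aspirated); no ejective partner.
So /ʈʰ/ is the unpaired segment.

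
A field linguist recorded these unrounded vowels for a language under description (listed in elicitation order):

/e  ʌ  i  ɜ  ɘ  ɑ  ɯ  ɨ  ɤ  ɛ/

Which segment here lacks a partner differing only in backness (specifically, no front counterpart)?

High: /i/ ~ /ɨ/ ~ /ɯ/
High-mid: /e/ ~ /ɘ/ ~ /ɤ/
Low-mid: /ɛ/ ~ /ɜ/ ~ /ʌ/
Low: only /ɑ/ (back); no front partner.
So /ɑ/ is the unpaired segment.

/ɑ/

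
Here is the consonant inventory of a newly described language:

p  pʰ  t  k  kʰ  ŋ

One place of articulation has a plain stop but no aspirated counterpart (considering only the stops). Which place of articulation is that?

alveolar

bilabial: plain /p/, aspirated /pʰ/.
alveolar: plain /t/, aspirated —.
velar: plain /k/, aspirated /kʰ/.
Every place of articulation has an aspirated member except alveolar, where /tʰ/ would be expected.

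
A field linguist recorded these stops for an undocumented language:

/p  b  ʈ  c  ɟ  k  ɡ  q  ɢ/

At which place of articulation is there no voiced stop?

place of articulation  voiceless  voiced  
bilabial          p         b       
retroflex         ʈ         —       
palatal           c         ɟ       
velar             k         ɡ       
uvular            q         ɢ       
Every place of articulation has a voiced member except retroflex, where /ɖ/ would be expected.

retroflex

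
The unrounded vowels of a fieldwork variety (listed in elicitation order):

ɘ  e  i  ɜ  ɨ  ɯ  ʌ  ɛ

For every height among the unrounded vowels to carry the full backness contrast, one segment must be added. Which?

high: front /i/, central /ɨ/, back /ɯ/.
high-mid: front /e/, central /ɘ/, back —.
low-mid: front /ɛ/, central /ɜ/, back /ʌ/.
The high-mid row has no back member, so the gap is the high-mid back unrounded vowel /ɤ/.

/ɤ/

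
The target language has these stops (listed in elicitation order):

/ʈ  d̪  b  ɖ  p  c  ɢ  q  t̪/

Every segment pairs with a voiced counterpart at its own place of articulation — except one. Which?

Bilabial: /p/ ~ /b/
Dental: /t̪/ ~ /d̪/
Retroflex: /ʈ/ ~ /ɖ/
Uvular: /q/ ~ /ɢ/
Palatal: only /c/ (voiceless); no voiced partner.
So /c/ is the unpaired segment.

/c/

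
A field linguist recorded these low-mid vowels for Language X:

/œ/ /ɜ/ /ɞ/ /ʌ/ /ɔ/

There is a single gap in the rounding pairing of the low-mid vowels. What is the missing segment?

/ɛ/

front: unrounded —, rounded /œ/.
central: unrounded /ɜ/, rounded /ɞ/.
back: unrounded /ʌ/, rounded /ɔ/.
The front row has no unrounded member, so the gap is the front unrounded vowel /ɛ/.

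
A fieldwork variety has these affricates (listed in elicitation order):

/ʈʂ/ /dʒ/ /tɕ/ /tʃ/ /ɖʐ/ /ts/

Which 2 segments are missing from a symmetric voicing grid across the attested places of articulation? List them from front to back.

/dz/, /dʑ/

place of articulation  voiceless  voiced  
alveolar          ts        —       
postalveolar      tʃ        dʒ      
retroflex         ʈʂ        ɖʐ      
alveolo-palatal   tɕ        —       
Gaps, from front to back: alveolar lacks voiced (/dz/); alveolo-palatal lacks voiced (/dʑ/).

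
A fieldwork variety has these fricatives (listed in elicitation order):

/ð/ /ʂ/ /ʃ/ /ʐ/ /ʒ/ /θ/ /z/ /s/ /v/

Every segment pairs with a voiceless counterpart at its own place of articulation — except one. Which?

Dental: /θ/ ~ /ð/
Alveolar: /s/ ~ /z/
Postalveolar: /ʃ/ ~ /ʒ/
Retroflex: /ʂ/ ~ /ʐ/
Labiodental: only /v/ (voiced); no voiceless partner.
So /v/ is the unpaired segment.

/v/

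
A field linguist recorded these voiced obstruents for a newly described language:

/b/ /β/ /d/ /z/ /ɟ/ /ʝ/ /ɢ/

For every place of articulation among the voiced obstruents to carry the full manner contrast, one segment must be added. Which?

bilabial: stop /b/, fricative /β/.
alveolar: stop /d/, fricative /z/.
palatal: stop /ɟ/, fricative /ʝ/.
uvular: stop /ɢ/, fricative —.
The uvular row has no fricative member, so the gap is the uvular fricative /ʁ/.

/ʁ/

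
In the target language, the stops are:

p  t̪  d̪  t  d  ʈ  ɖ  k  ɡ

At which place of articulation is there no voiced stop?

bilabial

bilabial: voiceless /p/, voiced —.
dental: voiceless /t̪/, voiced /d̪/.
alveolar: voiceless /t/, voiced /d/.
retroflex: voiceless /ʈ/, voiced /ɖ/.
velar: voiceless /k/, voiced /ɡ/.
Every place of articulation has a voiced member except bilabial, where /b/ would be expected.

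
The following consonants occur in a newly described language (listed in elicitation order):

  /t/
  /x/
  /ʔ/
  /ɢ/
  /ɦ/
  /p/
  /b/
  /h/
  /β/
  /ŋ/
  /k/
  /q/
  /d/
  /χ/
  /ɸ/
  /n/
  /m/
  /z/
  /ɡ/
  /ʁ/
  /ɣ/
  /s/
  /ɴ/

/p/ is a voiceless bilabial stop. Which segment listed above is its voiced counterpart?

/b/

The voiced counterpart is a voiced bilabial stop — in this inventory, /b/.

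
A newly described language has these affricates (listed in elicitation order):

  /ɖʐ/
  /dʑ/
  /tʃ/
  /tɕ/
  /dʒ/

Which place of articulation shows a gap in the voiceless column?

postalveolar: voiceless /tʃ/, voiced /dʒ/.
retroflex: voiceless —, voiced /ɖʐ/.
alveolo-palatal: voiceless /tɕ/, voiced /dʑ/.
Every place of articulation has a voiceless member except retroflex, where /ʈʂ/ would be expected.

retroflex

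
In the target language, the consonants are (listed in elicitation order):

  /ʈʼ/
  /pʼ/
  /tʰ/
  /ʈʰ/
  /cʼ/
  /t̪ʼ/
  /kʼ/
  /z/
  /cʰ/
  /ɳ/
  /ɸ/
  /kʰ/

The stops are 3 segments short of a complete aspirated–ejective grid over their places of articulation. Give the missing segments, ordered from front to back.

bilabial: aspirated —, ejective /pʼ/.
dental: aspirated —, ejective /t̪ʼ/.
alveolar: aspirated /tʰ/, ejective —.
retroflex: aspirated /ʈʰ/, ejective /ʈʼ/.
palatal: aspirated /cʰ/, ejective /cʼ/.
velar: aspirated /kʰ/, ejective /kʼ/.
Gaps, from front to back: bilabial lacks aspirated (/pʰ/); dental lacks aspirated (/t̪ʰ/); alveolar lacks ejective (/tʼ/).

/pʰ/, /t̪ʰ/, /tʼ/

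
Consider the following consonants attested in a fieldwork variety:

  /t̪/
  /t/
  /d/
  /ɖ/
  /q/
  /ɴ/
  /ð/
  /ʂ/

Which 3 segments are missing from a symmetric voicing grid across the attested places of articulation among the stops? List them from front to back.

/d̪/, /ʈ/, /ɢ/

place of articulation  voiceless  voiced  
dental            t̪        —       
alveolar          t         d       
retroflex         —         ɖ       
uvular            q         —       
Gaps, from front to back: dental lacks voiced (/d̪/); retroflex lacks voiceless (/ʈ/); uvular lacks voiced (/ɢ/).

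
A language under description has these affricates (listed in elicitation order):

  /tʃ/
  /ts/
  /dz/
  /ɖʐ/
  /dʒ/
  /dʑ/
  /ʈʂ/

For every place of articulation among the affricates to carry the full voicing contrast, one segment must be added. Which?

Voiceless: /ts/ (alveolar), /tʃ/ (postalveolar), /ʈʂ/ (retroflex).
Voiced: /dz/ (alveolar), /dʒ/ (postalveolar), /ɖʐ/ (retroflex), /dʑ/ (alveolo-palatal).
The alveolo-palatal row has no voiceless member, so the gap is the voiceless alveolo-palatal affricate /tɕ/.

/tɕ/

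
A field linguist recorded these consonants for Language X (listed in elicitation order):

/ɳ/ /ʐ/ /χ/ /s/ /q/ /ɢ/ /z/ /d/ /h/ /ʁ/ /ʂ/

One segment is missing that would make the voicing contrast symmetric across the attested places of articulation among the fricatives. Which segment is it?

alveolar: voiceless /s/, voiced /z/.
retroflex: voiceless /ʂ/, voiced /ʐ/.
uvular: voiceless /χ/, voiced /ʁ/.
glottal: voiceless /h/, voiced —.
The glottal row has no voiced member, so the gap is the voiced glottal fricative /ɦ/.

/ɦ/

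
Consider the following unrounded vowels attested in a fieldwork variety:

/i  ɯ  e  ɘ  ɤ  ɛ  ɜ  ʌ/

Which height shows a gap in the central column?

high: front /i/, central —, back /ɯ/.
high-mid: front /e/, central /ɘ/, back /ɤ/.
low-mid: front /ɛ/, central /ɜ/, back /ʌ/.
Every height has a central member except high, where /ɨ/ would be expected.

high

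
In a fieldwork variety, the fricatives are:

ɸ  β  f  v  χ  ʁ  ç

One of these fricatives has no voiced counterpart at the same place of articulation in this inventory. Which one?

/ç/

Bilabial: /ɸ/ ~ /β/
Labiodental: /f/ ~ /v/
Uvular: /χ/ ~ /ʁ/
Palatal: only /ç/ (voiceless); no voiced partner.
So /ç/ is the unpaired segment.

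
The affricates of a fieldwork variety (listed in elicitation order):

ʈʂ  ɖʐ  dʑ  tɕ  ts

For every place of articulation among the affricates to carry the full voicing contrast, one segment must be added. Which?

Voiceless: /ts/ (alveolar), /ʈʂ/ (retroflex), /tɕ/ (alveolo-palatal).
Voiced: /ɖʐ/ (retroflex), /dʑ/ (alveolo-palatal).
The alveolar row has no voiced member, so the gap is the voiced alveolar affricate /dz/.

/dz/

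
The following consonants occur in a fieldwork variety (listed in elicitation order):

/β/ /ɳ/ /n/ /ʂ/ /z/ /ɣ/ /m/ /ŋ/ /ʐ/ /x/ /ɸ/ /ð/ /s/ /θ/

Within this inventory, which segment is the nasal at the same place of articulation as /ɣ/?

/ŋ/

/ɣ/ is a voiced velar fricative.
The nasal at the same place is a velar nasal — in this inventory, /ŋ/.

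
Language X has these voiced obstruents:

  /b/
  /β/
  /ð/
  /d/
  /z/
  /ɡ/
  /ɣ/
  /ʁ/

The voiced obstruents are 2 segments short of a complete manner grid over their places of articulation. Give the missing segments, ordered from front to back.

/d̪/, /ɢ/

Stop: /b/ (bilabial), /d/ (alveolar), /ɡ/ (velar).
Fricative: /β/ (bilabial), /ð/ (dental), /z/ (alveolar), /ɣ/ (velar), /ʁ/ (uvular).
Gaps, from front to back: dental lacks stop (/d̪/); uvular lacks stop (/ɢ/).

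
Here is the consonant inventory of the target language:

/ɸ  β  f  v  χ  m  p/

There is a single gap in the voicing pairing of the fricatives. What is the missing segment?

/ʁ/

Voiceless: /ɸ/ (bilabial), /f/ (labiodental), /χ/ (uvular).
Voiced: /β/ (bilabial), /v/ (labiodental).
The uvular row has no voiced member, so the gap is the voiced uvular fricative /ʁ/.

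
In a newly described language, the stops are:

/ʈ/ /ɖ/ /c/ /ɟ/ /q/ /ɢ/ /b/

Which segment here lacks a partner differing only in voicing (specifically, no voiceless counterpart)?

Retroflex: /ʈ/ ~ /ɖ/
Palatal: /c/ ~ /ɟ/
Uvular: /q/ ~ /ɢ/
Bilabial: only /b/ (voiced); no voiceless partner.
So /b/ is the unpaired segment.

/b/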